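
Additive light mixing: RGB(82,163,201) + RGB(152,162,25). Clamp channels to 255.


Additive: each channel = min(255, C₁+C₂)
R: 82+152 = 234 → 234
G: 163+162 = 325 → 255
B: 201+25 = 226 → 226
= RGB(234, 255, 226)


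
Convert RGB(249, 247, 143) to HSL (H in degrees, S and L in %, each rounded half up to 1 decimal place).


Normalize: R'=249/255≈0.9765, G'=247/255≈0.9686, B'=143/255≈0.5608
Max=249/255, Min=143/255, Δ=Max-Min=106/255
L = (Max+Min)/2 = (249+143)/510 = 392/510 = 0.76862… → L = 76.9%
L > 0.5 → S = Δ/(2-Max-Min) = 106/(510-249-143) = 106/118 = 0.89830… → S = 89.8%
(the 1/255 factors cancel in S and H, so raw channel differences can be used)
Max is R' → H = 60 × (((G-B)/Δ) mod 6) = 60 × (((247-143)/106) mod 6)
  104/106 = 0.9811…
  H = 60 × 0.9811… = 58.867…° → H = 58.9°
= HSL(58.9°, 89.8%, 76.9%)


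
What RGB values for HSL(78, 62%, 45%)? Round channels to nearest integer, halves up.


H=78°, S=0.62, L=0.45
C = (1-|2L-1|)×S = (1-|-0.10|)×0.62 = 0.558
H' = H/60 = 78/60 ≈ 1.3000; X = C×(1-|H' mod 2 - 1|) = 0.3906
m = L - C/2 = 0.45 - 0.279 = 0.171
Sector ⌊H'⌋ = 1 → (R',G',B') = (0.3906, 0.558, 0.0)
RGB = ((R'+m)×255, (G'+m)×255, (B'+m)×255) = (143.208, 185.895, 43.605)
Round half up → RGB(143, 186, 44)


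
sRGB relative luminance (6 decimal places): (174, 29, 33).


Linearize each channel (sRGB transfer function): c = v/255; c_lin = c/12.92 if c ≤ 0.04045, else ((c+0.055)/1.055)^2.4
  R: 174/255 ≈ 0.682353 > 0.04045 → ((0.682353+0.055)/1.055)^2.4 ≈ 0.423268
  G: 29/255 ≈ 0.113725 > 0.04045 → ((0.113725+0.055)/1.055)^2.4 ≈ 0.012286
  B: 33/255 ≈ 0.129412 > 0.04045 → ((0.129412+0.055)/1.055)^2.4 ≈ 0.015209
R_lin = 0.423268, G_lin = 0.012286, B_lin = 0.015209
L = 0.2126×R + 0.7152×G + 0.0722×B
L = 0.2126×0.423268 + 0.7152×0.012286 + 0.0722×0.015209
L ≈ 0.099872


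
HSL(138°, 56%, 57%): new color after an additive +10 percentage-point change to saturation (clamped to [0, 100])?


Original S = 56%
Adjustment = +10 percentage points
New S = 56 + (10) = 66
Clamp to [0, 100] → 66
= HSL(138°, 66%, 57%)


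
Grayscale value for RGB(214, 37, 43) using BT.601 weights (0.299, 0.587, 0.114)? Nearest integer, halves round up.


Gray = 0.299×R + 0.587×G + 0.114×B
Gray = 0.299×214 + 0.587×37 + 0.114×43
Gray = 63.986 + 21.719 + 4.902
Gray = 90.607 → round half up → 91
Gray = 91


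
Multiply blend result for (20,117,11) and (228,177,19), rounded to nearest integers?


Multiply: C = A×B/255, rounded to nearest integer
R: 20×228/255 = 4560/255 ≈ 17.882 → 18
G: 117×177/255 = 20709/255 ≈ 81.212 → 81
B: 11×19/255 = 209/255 ≈ 0.820 → 1
= RGB(18, 81, 1)


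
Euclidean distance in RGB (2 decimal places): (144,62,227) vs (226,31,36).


d = √[(R₁-R₂)² + (G₁-G₂)² + (B₁-B₂)²]
d = √[(144-226)² + (62-31)² + (227-36)²]
d = √[6724 + 961 + 36481]
d = √44166
d ≈ 210.16


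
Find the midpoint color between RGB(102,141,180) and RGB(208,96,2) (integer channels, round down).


Midpoint: each channel = ⌊(C₁+C₂)/2⌋
R: ⌊(102+208)/2⌋ = 155
G: ⌊(141+96)/2⌋ = 118
B: ⌊(180+2)/2⌋ = 91
= RGB(155, 118, 91)


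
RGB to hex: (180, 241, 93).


R = 180 → B4 (hex)
G = 241 → F1 (hex)
B = 93 → 5D (hex)
Hex = #B4F15D


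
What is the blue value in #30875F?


Color: #30875F
R = 30 = 48
G = 87 = 135
B = 5F = 95
Blue = 95


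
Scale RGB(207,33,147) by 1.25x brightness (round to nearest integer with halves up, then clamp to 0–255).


Multiply each channel by 1.25, round half up, clamp to [0, 255]
R: 207×1.25 = 258.75 → round → 259 → clamp → 255
G: 33×1.25 = 41.25 → round → 41
B: 147×1.25 = 183.75 → round → 184
= RGB(255, 41, 184)


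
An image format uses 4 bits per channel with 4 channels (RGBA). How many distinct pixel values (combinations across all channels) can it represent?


Total bits = 4 bits/channel × 4 channels = 16 bits
Distinct pixel values = 2^16
= 65,536 pixel values


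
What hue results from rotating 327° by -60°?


New hue = (H + rotation) mod 360
New hue = (327 -60) mod 360
= 267 mod 360
= 267°


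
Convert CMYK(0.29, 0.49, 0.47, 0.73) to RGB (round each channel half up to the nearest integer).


R = 255 × (1-C) × (1-K) = 255 × 0.71 × 0.27 = 48.8835 → 49
G = 255 × (1-M) × (1-K) = 255 × 0.51 × 0.27 = 35.1135 → 35
B = 255 × (1-Y) × (1-K) = 255 × 0.53 × 0.27 = 36.4905 → 36
= RGB(49, 35, 36)


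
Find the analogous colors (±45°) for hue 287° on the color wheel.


Base hue: 287°
Left analog: (287 - 45) mod 360 = 242°
Right analog: (287 + 45) mod 360 = 332°
Analogous hues = 242° and 332°


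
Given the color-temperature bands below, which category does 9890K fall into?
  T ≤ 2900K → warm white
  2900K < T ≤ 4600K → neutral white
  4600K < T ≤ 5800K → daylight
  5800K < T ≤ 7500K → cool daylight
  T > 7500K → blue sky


Temperature: 9890K
9890K > 7500K → blue sky
Classification: blue sky


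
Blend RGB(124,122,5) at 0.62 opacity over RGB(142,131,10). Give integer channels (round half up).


C = α×F + (1-α)×B, with 1-α = 0.38
R: 0.62×124 + 0.38×142 = 76.88 + 53.96 = 130.84 → 131
G: 0.62×122 + 0.38×131 = 75.64 + 49.78 = 125.42 → 125
B: 0.62×5 + 0.38×10 = 3.10 + 3.80 = 6.90 → 7
= RGB(131, 125, 7)


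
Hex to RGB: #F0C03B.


F0 → 240 (R)
C0 → 192 (G)
3B → 59 (B)
= RGB(240, 192, 59)


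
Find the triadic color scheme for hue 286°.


Triadic: equally spaced at 120° intervals
H1 = 286°
H2 = (286 + 120) mod 360 = 46°
H3 = (286 + 240) mod 360 = 166°
Triadic = 286°, 46°, 166°


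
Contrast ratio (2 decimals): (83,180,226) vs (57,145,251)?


Linearize each sRGB channel c=v/255: c/12.92 if c ≤ 0.04045 else ((c+0.055)/1.055)^2.4
L = 0.2126×R_lin + 0.7152×G_lin + 0.0722×B_lin
Color 1 (83,180,226):
  R=83: 83/255≈0.3255 > 0.04045 → ((0.3255+0.055)/1.055)^2.4 ≈ 0.08650
  G=180: 180/255≈0.7059 > 0.04045 → ((0.7059+0.055)/1.055)^2.4 ≈ 0.45641
  B=226: 226/255≈0.8863 > 0.04045 → ((0.8863+0.055)/1.055)^2.4 ≈ 0.76052
  L1 = 0.2126×0.08650 + 0.7152×0.45641 + 0.0722×0.76052 ≈ 0.39973
Color 2 (57,145,251):
  R=57: 57/255≈0.2235 > 0.04045 → ((0.2235+0.055)/1.055)^2.4 ≈ 0.04092
  G=145: 145/255≈0.5686 > 0.04045 → ((0.5686+0.055)/1.055)^2.4 ≈ 0.28315
  B=251: 251/255≈0.9843 > 0.04045 → ((0.9843+0.055)/1.055)^2.4 ≈ 0.96469
  L2 = 0.2126×0.04092 + 0.7152×0.28315 + 0.0722×0.96469 ≈ 0.28086
Lighter = 0.39973, Darker = 0.28086
Ratio = (L_lighter + 0.05) / (L_darker + 0.05)
Ratio = (0.39973 + 0.05) / (0.28086 + 0.05) = 0.44973 / 0.33086 ≈ 1.3593
Ratio ≈ 1.36:1


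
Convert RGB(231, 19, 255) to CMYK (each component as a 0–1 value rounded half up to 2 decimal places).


R'=231/255≈0.9059, G'=19/255≈0.0745, B'=255/255≈1.0000
K = 1 - max(R',G',B') = 1 - 255/255 = 0/255 = 0 → 0.00
(1-R'-K)/(1-K) simplifies to (max-R)/max with max = 255:
C = (255-231)/255 = 24/255 = 0.09411… → 0.09
M = (255-19)/255 = 236/255 = 0.92549… → 0.93
Y = (255-255)/255 = 0/255 = 0 → 0.00
= CMYK(0.09, 0.93, 0.00, 0.00)


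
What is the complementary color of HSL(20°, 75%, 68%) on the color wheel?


Complement = opposite side of color wheel = hue + 180°
H' = (20 + 180) mod 360 = 200°
S and L unchanged.
= HSL(200°, 75%, 68%)


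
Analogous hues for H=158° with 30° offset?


Base hue: 158°
Left analog: (158 - 30) mod 360 = 128°
Right analog: (158 + 30) mod 360 = 188°
Analogous hues = 128° and 188°


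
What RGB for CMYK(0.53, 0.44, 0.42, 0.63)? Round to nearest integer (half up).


R = 255 × (1-C) × (1-K) = 255 × 0.47 × 0.37 = 44.3445 → 44
G = 255 × (1-M) × (1-K) = 255 × 0.56 × 0.37 = 52.836 → 53
B = 255 × (1-Y) × (1-K) = 255 × 0.58 × 0.37 = 54.723 → 55
= RGB(44, 53, 55)


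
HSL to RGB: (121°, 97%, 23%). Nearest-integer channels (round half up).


H=121°, S=0.97, L=0.23
C = (1-|2L-1|)×S = (1-|-0.54|)×0.97 = 0.4462
H' = H/60 = 121/60 ≈ 2.0167; X = C×(1-|H' mod 2 - 1|) ≈ 0.0074
m = L - C/2 = 0.23 - 0.2231 = 0.0069
Sector ⌊H'⌋ = 2 → (R',G',B') = (0.0, 0.4462, ≈0.0074)
RGB = ((R'+m)×255, (G'+m)×255, (B'+m)×255) = (1.7595, 115.5405, 3.65585)
Round half up → RGB(2, 116, 4)


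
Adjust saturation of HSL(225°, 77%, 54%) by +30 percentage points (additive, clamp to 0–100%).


Original S = 77%
Adjustment = +30 percentage points
New S = 77 + (30) = 107
Clamp to [0, 100] → 100
= HSL(225°, 100%, 54%)


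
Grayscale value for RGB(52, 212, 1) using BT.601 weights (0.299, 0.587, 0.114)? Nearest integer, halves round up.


Gray = 0.299×R + 0.587×G + 0.114×B
Gray = 0.299×52 + 0.587×212 + 0.114×1
Gray = 15.548 + 124.444 + 0.114
Gray = 140.106 → round half up → 140
Gray = 140


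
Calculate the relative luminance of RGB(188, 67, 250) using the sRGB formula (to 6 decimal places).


Linearize each channel (sRGB transfer function): c = v/255; c_lin = c/12.92 if c ≤ 0.04045, else ((c+0.055)/1.055)^2.4
  R: 188/255 ≈ 0.737255 > 0.04045 → ((0.737255+0.055)/1.055)^2.4 ≈ 0.502886
  G: 67/255 ≈ 0.262745 > 0.04045 → ((0.262745+0.055)/1.055)^2.4 ≈ 0.056128
  B: 250/255 ≈ 0.980392 > 0.04045 → ((0.980392+0.055)/1.055)^2.4 ≈ 0.955973
R_lin = 0.502886, G_lin = 0.056128, B_lin = 0.955973
L = 0.2126×R + 0.7152×G + 0.0722×B
L = 0.2126×0.502886 + 0.7152×0.056128 + 0.0722×0.955973
L ≈ 0.216078


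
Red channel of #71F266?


Color: #71F266
R = 71 = 113
G = F2 = 242
B = 66 = 102
Red = 113


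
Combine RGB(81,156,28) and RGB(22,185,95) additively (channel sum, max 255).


Additive: each channel = min(255, C₁+C₂)
R: 81+22 = 103 → 103
G: 156+185 = 341 → 255
B: 28+95 = 123 → 123
= RGB(103, 255, 123)


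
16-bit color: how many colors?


Colors = 2^bits = 2^16
= 65,536 colors


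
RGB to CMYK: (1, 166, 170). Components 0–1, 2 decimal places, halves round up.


R'=1/255≈0.0039, G'=166/255≈0.6510, B'=170/255≈0.6667
K = 1 - max(R',G',B') = 1 - 170/255 = 85/255 = 0.33333… → 0.33
(1-R'-K)/(1-K) simplifies to (max-R)/max with max = 170:
C = (170-1)/170 = 169/170 = 0.99411… → 0.99
M = (170-166)/170 = 4/170 = 0.02352… → 0.02
Y = (170-170)/170 = 0/170 = 0 → 0.00
= CMYK(0.99, 0.02, 0.00, 0.33)


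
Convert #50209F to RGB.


50 → 80 (R)
20 → 32 (G)
9F → 159 (B)
= RGB(80, 32, 159)


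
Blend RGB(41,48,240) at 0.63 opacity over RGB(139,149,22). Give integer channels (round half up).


C = α×F + (1-α)×B, with 1-α = 0.37
R: 0.63×41 + 0.37×139 = 25.83 + 51.43 = 77.26 → 77
G: 0.63×48 + 0.37×149 = 30.24 + 55.13 = 85.37 → 85
B: 0.63×240 + 0.37×22 = 151.20 + 8.14 = 159.34 → 159
= RGB(77, 85, 159)


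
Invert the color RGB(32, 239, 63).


Invert: (255-R, 255-G, 255-B)
R: 255-32 = 223
G: 255-239 = 16
B: 255-63 = 192
= RGB(223, 16, 192)


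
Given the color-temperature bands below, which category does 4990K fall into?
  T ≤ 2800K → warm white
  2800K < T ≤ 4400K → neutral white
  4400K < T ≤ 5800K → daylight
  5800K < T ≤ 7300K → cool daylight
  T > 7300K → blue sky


Temperature: 4990K
4400K < 4990K ≤ 5800K → daylight
Classification: daylight


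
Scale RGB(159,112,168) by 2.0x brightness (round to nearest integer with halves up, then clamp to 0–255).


Multiply each channel by 2.0, round half up, clamp to [0, 255]
R: 159×2.0 = 318 → clamp → 255
G: 112×2.0 = 224
B: 168×2.0 = 336 → clamp → 255
= RGB(255, 224, 255)


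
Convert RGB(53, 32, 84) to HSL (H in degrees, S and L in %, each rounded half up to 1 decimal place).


Normalize: R'=53/255≈0.2078, G'=32/255≈0.1255, B'=84/255≈0.3294
Max=84/255, Min=32/255, Δ=Max-Min=52/255
L = (Max+Min)/2 = (84+32)/510 = 116/510 = 0.22745… → L = 22.7%
L ≤ 0.5 → S = Δ/(Max+Min) = 52/(84+32) = 52/116 = 0.44827… → S = 44.8%
(the 1/255 factors cancel in S and H, so raw channel differences can be used)
Max is B' → H = 60 × ((R-G)/Δ + 4) = 60 × ((53-32)/52 + 4)
  21/52 + 4 = 0.4038… + 4 = 4.4038…
  H = 60 × 4.4038… = 264.230…° → H = 264.2°
= HSL(264.2°, 44.8%, 22.7%)


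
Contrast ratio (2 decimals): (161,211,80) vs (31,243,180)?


Linearize each sRGB channel c=v/255: c/12.92 if c ≤ 0.04045 else ((c+0.055)/1.055)^2.4
L = 0.2126×R_lin + 0.7152×G_lin + 0.0722×B_lin
Color 1 (161,211,80):
  R=161: 161/255≈0.6314 > 0.04045 → ((0.6314+0.055)/1.055)^2.4 ≈ 0.35640
  G=211: 211/255≈0.8275 > 0.04045 → ((0.8275+0.055)/1.055)^2.4 ≈ 0.65141
  B=80: 80/255≈0.3137 > 0.04045 → ((0.3137+0.055)/1.055)^2.4 ≈ 0.08022
  L1 = 0.2126×0.35640 + 0.7152×0.65141 + 0.0722×0.08022 ≈ 0.54745
Color 2 (31,243,180):
  R=31: 31/255≈0.1216 > 0.04045 → ((0.1216+0.055)/1.055)^2.4 ≈ 0.01370
  G=243: 243/255≈0.9529 > 0.04045 → ((0.9529+0.055)/1.055)^2.4 ≈ 0.89627
  B=180: 180/255≈0.7059 > 0.04045 → ((0.7059+0.055)/1.055)^2.4 ≈ 0.45641
  L2 = 0.2126×0.01370 + 0.7152×0.89627 + 0.0722×0.45641 ≈ 0.67688
Lighter = 0.67688, Darker = 0.54745
Ratio = (L_lighter + 0.05) / (L_darker + 0.05)
Ratio = (0.67688 + 0.05) / (0.54745 + 0.05) = 0.72688 / 0.59745 ≈ 1.2166
Ratio ≈ 1.22:1


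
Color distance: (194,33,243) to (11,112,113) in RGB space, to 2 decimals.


d = √[(R₁-R₂)² + (G₁-G₂)² + (B₁-B₂)²]
d = √[(194-11)² + (33-112)² + (243-113)²]
d = √[33489 + 6241 + 16900]
d = √56630
d ≈ 237.97


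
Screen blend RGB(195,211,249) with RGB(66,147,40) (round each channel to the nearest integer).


Screen: C = 255 - (255-A)×(255-B)/255, rounded to nearest integer
R: 255 - (255-195)×(255-66)/255 = 255 - 11340/255 ≈ 255 - 44.471 = 210.529 → 211
G: 255 - (255-211)×(255-147)/255 = 255 - 4752/255 ≈ 255 - 18.635 = 236.365 → 236
B: 255 - (255-249)×(255-40)/255 = 255 - 1290/255 ≈ 255 - 5.059 = 249.941 → 250
= RGB(211, 236, 250)


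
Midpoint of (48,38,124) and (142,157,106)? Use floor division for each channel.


Midpoint: each channel = ⌊(C₁+C₂)/2⌋
R: ⌊(48+142)/2⌋ = 95
G: ⌊(38+157)/2⌋ = 97
B: ⌊(124+106)/2⌋ = 115
= RGB(95, 97, 115)


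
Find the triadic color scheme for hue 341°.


Triadic: equally spaced at 120° intervals
H1 = 341°
H2 = (341 + 120) mod 360 = 101°
H3 = (341 + 240) mod 360 = 221°
Triadic = 341°, 101°, 221°


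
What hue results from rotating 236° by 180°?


New hue = (H + rotation) mod 360
New hue = (236 + 180) mod 360
= 416 mod 360
= 56°


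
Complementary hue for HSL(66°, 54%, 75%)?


Complement = opposite side of color wheel = hue + 180°
H' = (66 + 180) mod 360 = 246°
S and L unchanged.
= HSL(246°, 54%, 75%)


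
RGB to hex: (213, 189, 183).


R = 213 → D5 (hex)
G = 189 → BD (hex)
B = 183 → B7 (hex)
Hex = #D5BDB7


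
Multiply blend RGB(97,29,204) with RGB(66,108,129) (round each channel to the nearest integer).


Multiply: C = A×B/255, rounded to nearest integer
R: 97×66/255 = 6402/255 ≈ 25.106 → 25
G: 29×108/255 = 3132/255 ≈ 12.282 → 12
B: 204×129/255 = 26316/255 ≈ 103.200 → 103
= RGB(25, 12, 103)


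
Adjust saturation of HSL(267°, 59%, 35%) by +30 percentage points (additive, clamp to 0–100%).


Original S = 59%
Adjustment = +30 percentage points
New S = 59 + (30) = 89
Clamp to [0, 100] → 89
= HSL(267°, 89%, 35%)


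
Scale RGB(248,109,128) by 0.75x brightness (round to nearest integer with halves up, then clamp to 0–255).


Multiply each channel by 0.75, round half up, clamp to [0, 255]
R: 248×0.75 = 186
G: 109×0.75 = 81.75 → round → 82
B: 128×0.75 = 96
= RGB(186, 82, 96)


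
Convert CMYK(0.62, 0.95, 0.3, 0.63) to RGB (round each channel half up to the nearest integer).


R = 255 × (1-C) × (1-K) = 255 × 0.38 × 0.37 = 35.853 → 36
G = 255 × (1-M) × (1-K) = 255 × 0.05 × 0.37 = 4.7175 → 5
B = 255 × (1-Y) × (1-K) = 255 × 0.70 × 0.37 = 66.045 → 66
= RGB(36, 5, 66)


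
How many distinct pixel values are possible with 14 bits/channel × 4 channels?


Total bits = 14 bits/channel × 4 channels = 56 bits
Distinct pixel values = 2^56
= 72,057,594,037,927,936 pixel values


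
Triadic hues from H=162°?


Triadic: equally spaced at 120° intervals
H1 = 162°
H2 = (162 + 120) mod 360 = 282°
H3 = (162 + 240) mod 360 = 42°
Triadic = 162°, 282°, 42°


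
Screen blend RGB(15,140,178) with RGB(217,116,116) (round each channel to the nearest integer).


Screen: C = 255 - (255-A)×(255-B)/255, rounded to nearest integer
R: 255 - (255-15)×(255-217)/255 = 255 - 9120/255 ≈ 255 - 35.765 = 219.235 → 219
G: 255 - (255-140)×(255-116)/255 = 255 - 15985/255 ≈ 255 - 62.686 = 192.314 → 192
B: 255 - (255-178)×(255-116)/255 = 255 - 10703/255 ≈ 255 - 41.973 = 213.027 → 213
= RGB(219, 192, 213)


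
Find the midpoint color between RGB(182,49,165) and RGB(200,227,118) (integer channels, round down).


Midpoint: each channel = ⌊(C₁+C₂)/2⌋
R: ⌊(182+200)/2⌋ = 191
G: ⌊(49+227)/2⌋ = 138
B: ⌊(165+118)/2⌋ = 141
= RGB(191, 138, 141)


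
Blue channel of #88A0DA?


Color: #88A0DA
R = 88 = 136
G = A0 = 160
B = DA = 218
Blue = 218


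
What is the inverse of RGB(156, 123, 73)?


Invert: (255-R, 255-G, 255-B)
R: 255-156 = 99
G: 255-123 = 132
B: 255-73 = 182
= RGB(99, 132, 182)


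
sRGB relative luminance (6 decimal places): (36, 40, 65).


Linearize each channel (sRGB transfer function): c = v/255; c_lin = c/12.92 if c ≤ 0.04045, else ((c+0.055)/1.055)^2.4
  R: 36/255 ≈ 0.141176 > 0.04045 → ((0.141176+0.055)/1.055)^2.4 ≈ 0.017642
  G: 40/255 ≈ 0.156863 > 0.04045 → ((0.156863+0.055)/1.055)^2.4 ≈ 0.021219
  B: 65/255 ≈ 0.254902 > 0.04045 → ((0.254902+0.055)/1.055)^2.4 ≈ 0.052861
R_lin = 0.017642, G_lin = 0.021219, B_lin = 0.052861
L = 0.2126×R + 0.7152×G + 0.0722×B
L = 0.2126×0.017642 + 0.7152×0.021219 + 0.0722×0.052861
L ≈ 0.022743


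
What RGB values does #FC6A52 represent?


FC → 252 (R)
6A → 106 (G)
52 → 82 (B)
= RGB(252, 106, 82)


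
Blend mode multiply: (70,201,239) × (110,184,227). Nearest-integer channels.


Multiply: C = A×B/255, rounded to nearest integer
R: 70×110/255 = 7700/255 ≈ 30.196 → 30
G: 201×184/255 = 36984/255 ≈ 145.035 → 145
B: 239×227/255 = 54253/255 ≈ 212.757 → 213
= RGB(30, 145, 213)


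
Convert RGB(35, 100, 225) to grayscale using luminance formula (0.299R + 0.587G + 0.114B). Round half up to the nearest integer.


Gray = 0.299×R + 0.587×G + 0.114×B
Gray = 0.299×35 + 0.587×100 + 0.114×225
Gray = 10.465 + 58.700 + 25.650
Gray = 94.815 → round half up → 95
Gray = 95


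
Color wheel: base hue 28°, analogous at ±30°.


Base hue: 28°
Left analog: (28 - 30) mod 360 = 358°
Right analog: (28 + 30) mod 360 = 58°
Analogous hues = 358° and 58°


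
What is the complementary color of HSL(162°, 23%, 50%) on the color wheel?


Complement = opposite side of color wheel = hue + 180°
H' = (162 + 180) mod 360 = 342°
S and L unchanged.
= HSL(342°, 23%, 50%)


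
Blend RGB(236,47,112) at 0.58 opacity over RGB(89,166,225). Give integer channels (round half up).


C = α×F + (1-α)×B, with 1-α = 0.42
R: 0.58×236 + 0.42×89 = 136.88 + 37.38 = 174.26 → 174
G: 0.58×47 + 0.42×166 = 27.26 + 69.72 = 96.98 → 97
B: 0.58×112 + 0.42×225 = 64.96 + 94.50 = 159.46 → 159
= RGB(174, 97, 159)


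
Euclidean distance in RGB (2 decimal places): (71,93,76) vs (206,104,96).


d = √[(R₁-R₂)² + (G₁-G₂)² + (B₁-B₂)²]
d = √[(71-206)² + (93-104)² + (76-96)²]
d = √[18225 + 121 + 400]
d = √18746
d ≈ 136.92


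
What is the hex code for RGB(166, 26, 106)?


R = 166 → A6 (hex)
G = 26 → 1A (hex)
B = 106 → 6A (hex)
Hex = #A61A6A


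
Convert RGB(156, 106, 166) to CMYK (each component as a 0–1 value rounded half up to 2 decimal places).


R'=156/255≈0.6118, G'=106/255≈0.4157, B'=166/255≈0.6510
K = 1 - max(R',G',B') = 1 - 166/255 = 89/255 = 0.34901… → 0.35
(1-R'-K)/(1-K) simplifies to (max-R)/max with max = 166:
C = (166-156)/166 = 10/166 = 0.06024… → 0.06
M = (166-106)/166 = 60/166 = 0.36144… → 0.36
Y = (166-166)/166 = 0/166 = 0 → 0.00
= CMYK(0.06, 0.36, 0.00, 0.35)


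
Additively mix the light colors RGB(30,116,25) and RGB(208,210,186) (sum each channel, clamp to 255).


Additive: each channel = min(255, C₁+C₂)
R: 30+208 = 238 → 238
G: 116+210 = 326 → 255
B: 25+186 = 211 → 211
= RGB(238, 255, 211)


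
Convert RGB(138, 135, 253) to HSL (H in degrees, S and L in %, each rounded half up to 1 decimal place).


Normalize: R'=138/255≈0.5412, G'=135/255≈0.5294, B'=253/255≈0.9922
Max=253/255, Min=135/255, Δ=Max-Min=118/255
L = (Max+Min)/2 = (253+135)/510 = 388/510 = 0.76078… → L = 76.1%
L > 0.5 → S = Δ/(2-Max-Min) = 118/(510-253-135) = 118/122 = 0.96721… → S = 96.7%
(the 1/255 factors cancel in S and H, so raw channel differences can be used)
Max is B' → H = 60 × ((R-G)/Δ + 4) = 60 × ((138-135)/118 + 4)
  3/118 + 4 = 0.0254… + 4 = 4.0254…
  H = 60 × 4.0254… = 241.525…° → H = 241.5°
= HSL(241.5°, 96.7%, 76.1%)


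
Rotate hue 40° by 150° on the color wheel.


New hue = (H + rotation) mod 360
New hue = (40 + 150) mod 360
= 190 mod 360
= 190°


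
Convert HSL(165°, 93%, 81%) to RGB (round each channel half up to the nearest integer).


H=165°, S=0.93, L=0.81
C = (1-|2L-1|)×S = (1-|0.62|)×0.93 = 0.3534
H' = H/60 = 165/60 ≈ 2.7500; X = C×(1-|H' mod 2 - 1|) = 0.26505
m = L - C/2 = 0.81 - 0.1767 = 0.6333
Sector ⌊H'⌋ = 2 → (R',G',B') = (0.0, 0.3534, 0.26505)
RGB = ((R'+m)×255, (G'+m)×255, (B'+m)×255) = (161.4915, 251.6085, 229.07925)
Round half up → RGB(161, 252, 229)


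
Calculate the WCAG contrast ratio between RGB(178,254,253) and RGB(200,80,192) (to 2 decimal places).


Linearize each sRGB channel c=v/255: c/12.92 if c ≤ 0.04045 else ((c+0.055)/1.055)^2.4
L = 0.2126×R_lin + 0.7152×G_lin + 0.0722×B_lin
Color 1 (178,254,253):
  R=178: 178/255≈0.6980 > 0.04045 → ((0.6980+0.055)/1.055)^2.4 ≈ 0.44520
  G=254: 254/255≈0.9961 > 0.04045 → ((0.9961+0.055)/1.055)^2.4 ≈ 0.99110
  B=253: 253/255≈0.9922 > 0.04045 → ((0.9922+0.055)/1.055)^2.4 ≈ 0.98225
  L1 = 0.2126×0.44520 + 0.7152×0.99110 + 0.0722×0.98225 ≈ 0.87440
Color 2 (200,80,192):
  R=200: 200/255≈0.7843 > 0.04045 → ((0.7843+0.055)/1.055)^2.4 ≈ 0.57758
  G=80: 80/255≈0.3137 > 0.04045 → ((0.3137+0.055)/1.055)^2.4 ≈ 0.08022
  B=192: 192/255≈0.7529 > 0.04045 → ((0.7529+0.055)/1.055)^2.4 ≈ 0.52712
  L2 = 0.2126×0.57758 + 0.7152×0.08022 + 0.0722×0.52712 ≈ 0.21822
Lighter = 0.87440, Darker = 0.21822
Ratio = (L_lighter + 0.05) / (L_darker + 0.05)
Ratio = (0.87440 + 0.05) / (0.21822 + 0.05) = 0.92440 / 0.26822 ≈ 3.4464
Ratio ≈ 3.45:1


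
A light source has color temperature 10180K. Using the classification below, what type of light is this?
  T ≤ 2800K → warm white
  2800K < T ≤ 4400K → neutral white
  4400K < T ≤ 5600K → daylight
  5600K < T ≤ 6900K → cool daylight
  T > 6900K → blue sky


Temperature: 10180K
10180K > 6900K → blue sky
Classification: blue sky


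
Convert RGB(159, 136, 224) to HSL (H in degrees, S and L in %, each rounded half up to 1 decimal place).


Normalize: R'=159/255≈0.6235, G'=136/255≈0.5333, B'=224/255≈0.8784
Max=224/255, Min=136/255, Δ=Max-Min=88/255
L = (Max+Min)/2 = (224+136)/510 = 360/510 = 0.70588… → L = 70.6%
L > 0.5 → S = Δ/(2-Max-Min) = 88/(510-224-136) = 88/150 = 0.58666… → S = 58.7%
(the 1/255 factors cancel in S and H, so raw channel differences can be used)
Max is B' → H = 60 × ((R-G)/Δ + 4) = 60 × ((159-136)/88 + 4)
  23/88 + 4 = 0.2613… + 4 = 4.2613…
  H = 60 × 4.2613… = 255.681…° → H = 255.7°
= HSL(255.7°, 58.7%, 70.6%)


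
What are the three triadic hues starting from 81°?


Triadic: equally spaced at 120° intervals
H1 = 81°
H2 = (81 + 120) mod 360 = 201°
H3 = (81 + 240) mod 360 = 321°
Triadic = 81°, 201°, 321°


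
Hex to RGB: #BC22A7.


BC → 188 (R)
22 → 34 (G)
A7 → 167 (B)
= RGB(188, 34, 167)


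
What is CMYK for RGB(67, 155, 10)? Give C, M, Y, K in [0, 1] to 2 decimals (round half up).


R'=67/255≈0.2627, G'=155/255≈0.6078, B'=10/255≈0.0392
K = 1 - max(R',G',B') = 1 - 155/255 = 100/255 = 0.39215… → 0.39
(1-R'-K)/(1-K) simplifies to (max-R)/max with max = 155:
C = (155-67)/155 = 88/155 = 0.56774… → 0.57
M = (155-155)/155 = 0/155 = 0 → 0.00
Y = (155-10)/155 = 145/155 = 0.93548… → 0.94
= CMYK(0.57, 0.00, 0.94, 0.39)


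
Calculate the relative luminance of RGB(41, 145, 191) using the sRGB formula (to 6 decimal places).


Linearize each channel (sRGB transfer function): c = v/255; c_lin = c/12.92 if c ≤ 0.04045, else ((c+0.055)/1.055)^2.4
  R: 41/255 ≈ 0.160784 > 0.04045 → ((0.160784+0.055)/1.055)^2.4 ≈ 0.022174
  G: 145/255 ≈ 0.568627 > 0.04045 → ((0.568627+0.055)/1.055)^2.4 ≈ 0.283149
  B: 191/255 ≈ 0.749020 > 0.04045 → ((0.749020+0.055)/1.055)^2.4 ≈ 0.520996
R_lin = 0.022174, G_lin = 0.283149, B_lin = 0.520996
L = 0.2126×R + 0.7152×G + 0.0722×B
L = 0.2126×0.022174 + 0.7152×0.283149 + 0.0722×0.520996
L ≈ 0.244838


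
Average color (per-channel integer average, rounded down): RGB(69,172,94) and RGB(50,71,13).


Midpoint: each channel = ⌊(C₁+C₂)/2⌋
R: ⌊(69+50)/2⌋ = 59
G: ⌊(172+71)/2⌋ = 121
B: ⌊(94+13)/2⌋ = 53
= RGB(59, 121, 53)


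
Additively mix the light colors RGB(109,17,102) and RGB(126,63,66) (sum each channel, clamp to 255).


Additive: each channel = min(255, C₁+C₂)
R: 109+126 = 235 → 235
G: 17+63 = 80 → 80
B: 102+66 = 168 → 168
= RGB(235, 80, 168)


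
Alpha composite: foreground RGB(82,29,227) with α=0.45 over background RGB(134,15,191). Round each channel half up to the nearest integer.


C = α×F + (1-α)×B, with 1-α = 0.55
R: 0.45×82 + 0.55×134 = 36.90 + 73.70 = 110.60 → 111
G: 0.45×29 + 0.55×15 = 13.05 + 8.25 = 21.30 → 21
B: 0.45×227 + 0.55×191 = 102.15 + 105.05 = 207.20 → 207
= RGB(111, 21, 207)


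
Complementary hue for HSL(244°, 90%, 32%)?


Complement = opposite side of color wheel = hue + 180°
H' = (244 + 180) mod 360 = 64°
S and L unchanged.
= HSL(64°, 90%, 32%)


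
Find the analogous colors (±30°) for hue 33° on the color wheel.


Base hue: 33°
Left analog: (33 - 30) mod 360 = 3°
Right analog: (33 + 30) mod 360 = 63°
Analogous hues = 3° and 63°


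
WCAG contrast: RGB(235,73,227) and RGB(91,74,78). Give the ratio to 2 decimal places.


Linearize each sRGB channel c=v/255: c/12.92 if c ≤ 0.04045 else ((c+0.055)/1.055)^2.4
L = 0.2126×R_lin + 0.7152×G_lin + 0.0722×B_lin
Color 1 (235,73,227):
  R=235: 235/255≈0.9216 > 0.04045 → ((0.9216+0.055)/1.055)^2.4 ≈ 0.83077
  G=73: 73/255≈0.2863 > 0.04045 → ((0.2863+0.055)/1.055)^2.4 ≈ 0.06663
  B=227: 227/255≈0.8902 > 0.04045 → ((0.8902+0.055)/1.055)^2.4 ≈ 0.76815
  L1 = 0.2126×0.83077 + 0.7152×0.06663 + 0.0722×0.76815 ≈ 0.27973
Color 2 (91,74,78):
  R=91: 91/255≈0.3569 > 0.04045 → ((0.3569+0.055)/1.055)^2.4 ≈ 0.10462
  G=74: 74/255≈0.2902 > 0.04045 → ((0.2902+0.055)/1.055)^2.4 ≈ 0.06848
  B=78: 78/255≈0.3059 > 0.04045 → ((0.3059+0.055)/1.055)^2.4 ≈ 0.07619
  L2 = 0.2126×0.10462 + 0.7152×0.06848 + 0.0722×0.07619 ≈ 0.07672
Lighter = 0.27973, Darker = 0.07672
Ratio = (L_lighter + 0.05) / (L_darker + 0.05)
Ratio = (0.27973 + 0.05) / (0.07672 + 0.05) = 0.32973 / 0.12672 ≈ 2.6021
Ratio ≈ 2.60:1


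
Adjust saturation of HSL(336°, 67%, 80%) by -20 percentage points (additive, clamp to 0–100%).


Original S = 67%
Adjustment = -20 percentage points
New S = 67 + (-20) = 47
Clamp to [0, 100] → 47
= HSL(336°, 47%, 80%)


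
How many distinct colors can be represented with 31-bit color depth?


Colors = 2^bits = 2^31
= 2,147,483,648 colors


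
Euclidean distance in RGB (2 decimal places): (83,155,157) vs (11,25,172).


d = √[(R₁-R₂)² + (G₁-G₂)² + (B₁-B₂)²]
d = √[(83-11)² + (155-25)² + (157-172)²]
d = √[5184 + 16900 + 225]
d = √22309
d ≈ 149.36


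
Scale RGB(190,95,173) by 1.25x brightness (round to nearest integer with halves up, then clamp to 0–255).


Multiply each channel by 1.25, round half up, clamp to [0, 255]
R: 190×1.25 = 237.5 → round → 238
G: 95×1.25 = 118.75 → round → 119
B: 173×1.25 = 216.25 → round → 216
= RGB(238, 119, 216)


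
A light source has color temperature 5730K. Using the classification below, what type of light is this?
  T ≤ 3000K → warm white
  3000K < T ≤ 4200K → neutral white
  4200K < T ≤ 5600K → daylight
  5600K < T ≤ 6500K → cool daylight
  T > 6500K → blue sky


Temperature: 5730K
5600K < 5730K ≤ 6500K → cool daylight
Classification: cool daylight


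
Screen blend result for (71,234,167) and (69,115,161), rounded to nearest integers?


Screen: C = 255 - (255-A)×(255-B)/255, rounded to nearest integer
R: 255 - (255-71)×(255-69)/255 = 255 - 34224/255 ≈ 255 - 134.212 = 120.788 → 121
G: 255 - (255-234)×(255-115)/255 = 255 - 2940/255 ≈ 255 - 11.529 = 243.471 → 243
B: 255 - (255-167)×(255-161)/255 = 255 - 8272/255 ≈ 255 - 32.439 = 222.561 → 223
= RGB(121, 243, 223)


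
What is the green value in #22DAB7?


Color: #22DAB7
R = 22 = 34
G = DA = 218
B = B7 = 183
Green = 218


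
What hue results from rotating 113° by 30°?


New hue = (H + rotation) mod 360
New hue = (113 + 30) mod 360
= 143 mod 360
= 143°


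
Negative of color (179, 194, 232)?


Invert: (255-R, 255-G, 255-B)
R: 255-179 = 76
G: 255-194 = 61
B: 255-232 = 23
= RGB(76, 61, 23)


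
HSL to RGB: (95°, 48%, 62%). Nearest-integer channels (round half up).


H=95°, S=0.48, L=0.62
C = (1-|2L-1|)×S = (1-|0.24|)×0.48 = 0.3648
H' = H/60 = 95/60 ≈ 1.5833; X = C×(1-|H' mod 2 - 1|) = 0.152
m = L - C/2 = 0.62 - 0.1824 = 0.4376
Sector ⌊H'⌋ = 1 → (R',G',B') = (0.152, 0.3648, 0.0)
RGB = ((R'+m)×255, (G'+m)×255, (B'+m)×255) = (150.348, 204.612, 111.588)
Round half up → RGB(150, 205, 112)


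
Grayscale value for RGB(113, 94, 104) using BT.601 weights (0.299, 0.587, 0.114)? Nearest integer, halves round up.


Gray = 0.299×R + 0.587×G + 0.114×B
Gray = 0.299×113 + 0.587×94 + 0.114×104
Gray = 33.787 + 55.178 + 11.856
Gray = 100.821 → round half up → 101
Gray = 101


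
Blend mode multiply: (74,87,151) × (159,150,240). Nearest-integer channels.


Multiply: C = A×B/255, rounded to nearest integer
R: 74×159/255 = 11766/255 ≈ 46.141 → 46
G: 87×150/255 = 13050/255 ≈ 51.176 → 51
B: 151×240/255 = 36240/255 ≈ 142.118 → 142
= RGB(46, 51, 142)


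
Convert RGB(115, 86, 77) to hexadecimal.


R = 115 → 73 (hex)
G = 86 → 56 (hex)
B = 77 → 4D (hex)
Hex = #73564D


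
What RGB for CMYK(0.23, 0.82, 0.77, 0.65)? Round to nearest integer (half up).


R = 255 × (1-C) × (1-K) = 255 × 0.77 × 0.35 = 68.7225 → 69
G = 255 × (1-M) × (1-K) = 255 × 0.18 × 0.35 = 16.065 → 16
B = 255 × (1-Y) × (1-K) = 255 × 0.23 × 0.35 = 20.5275 → 21
= RGB(69, 16, 21)


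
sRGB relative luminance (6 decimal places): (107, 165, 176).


Linearize each channel (sRGB transfer function): c = v/255; c_lin = c/12.92 if c ≤ 0.04045, else ((c+0.055)/1.055)^2.4
  R: 107/255 ≈ 0.419608 > 0.04045 → ((0.419608+0.055)/1.055)^2.4 ≈ 0.147027
  G: 165/255 ≈ 0.647059 > 0.04045 → ((0.647059+0.055)/1.055)^2.4 ≈ 0.376262
  B: 176/255 ≈ 0.690196 > 0.04045 → ((0.690196+0.055)/1.055)^2.4 ≈ 0.434154
R_lin = 0.147027, G_lin = 0.376262, B_lin = 0.434154
L = 0.2126×R + 0.7152×G + 0.0722×B
L = 0.2126×0.147027 + 0.7152×0.376262 + 0.0722×0.434154
L ≈ 0.331707


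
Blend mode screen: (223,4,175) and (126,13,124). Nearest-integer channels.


Screen: C = 255 - (255-A)×(255-B)/255, rounded to nearest integer
R: 255 - (255-223)×(255-126)/255 = 255 - 4128/255 ≈ 255 - 16.188 = 238.812 → 239
G: 255 - (255-4)×(255-13)/255 = 255 - 60742/255 ≈ 255 - 238.204 = 16.796 → 17
B: 255 - (255-175)×(255-124)/255 = 255 - 10480/255 ≈ 255 - 41.098 = 213.902 → 214
= RGB(239, 17, 214)


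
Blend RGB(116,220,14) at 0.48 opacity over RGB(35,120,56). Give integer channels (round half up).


C = α×F + (1-α)×B, with 1-α = 0.52
R: 0.48×116 + 0.52×35 = 55.68 + 18.20 = 73.88 → 74
G: 0.48×220 + 0.52×120 = 105.60 + 62.40 = 168.00 → 168
B: 0.48×14 + 0.52×56 = 6.72 + 29.12 = 35.84 → 36
= RGB(74, 168, 36)


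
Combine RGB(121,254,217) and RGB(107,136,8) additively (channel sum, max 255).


Additive: each channel = min(255, C₁+C₂)
R: 121+107 = 228 → 228
G: 254+136 = 390 → 255
B: 217+8 = 225 → 225
= RGB(228, 255, 225)


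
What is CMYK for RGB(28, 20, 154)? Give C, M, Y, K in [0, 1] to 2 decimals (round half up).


R'=28/255≈0.1098, G'=20/255≈0.0784, B'=154/255≈0.6039
K = 1 - max(R',G',B') = 1 - 154/255 = 101/255 = 0.39607… → 0.40
(1-R'-K)/(1-K) simplifies to (max-R)/max with max = 154:
C = (154-28)/154 = 126/154 = 0.81818… → 0.82
M = (154-20)/154 = 134/154 = 0.87012… → 0.87
Y = (154-154)/154 = 0/154 = 0 → 0.00
= CMYK(0.82, 0.87, 0.00, 0.40)


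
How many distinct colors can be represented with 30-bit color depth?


Colors = 2^bits = 2^30
= 1,073,741,824 colors


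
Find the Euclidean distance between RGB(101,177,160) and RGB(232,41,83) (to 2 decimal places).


d = √[(R₁-R₂)² + (G₁-G₂)² + (B₁-B₂)²]
d = √[(101-232)² + (177-41)² + (160-83)²]
d = √[17161 + 18496 + 5929]
d = √41586
d ≈ 203.93


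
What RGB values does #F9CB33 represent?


F9 → 249 (R)
CB → 203 (G)
33 → 51 (B)
= RGB(249, 203, 51)


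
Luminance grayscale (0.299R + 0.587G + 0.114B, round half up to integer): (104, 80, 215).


Gray = 0.299×R + 0.587×G + 0.114×B
Gray = 0.299×104 + 0.587×80 + 0.114×215
Gray = 31.096 + 46.960 + 24.510
Gray = 102.566 → round half up → 103
Gray = 103


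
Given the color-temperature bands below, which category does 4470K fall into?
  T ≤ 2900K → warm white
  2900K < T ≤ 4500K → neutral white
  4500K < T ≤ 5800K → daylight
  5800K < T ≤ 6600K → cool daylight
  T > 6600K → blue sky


Temperature: 4470K
2900K < 4470K ≤ 4500K → neutral white
Classification: neutral white


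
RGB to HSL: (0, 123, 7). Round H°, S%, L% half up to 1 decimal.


Normalize: R'=0/255≈0.0000, G'=123/255≈0.4824, B'=7/255≈0.0275
Max=123/255, Min=0/255, Δ=Max-Min=123/255
L = (Max+Min)/2 = (123+0)/510 = 123/510 = 0.24117… → L = 24.1%
L ≤ 0.5 → S = Δ/(Max+Min) = 123/(123+0) = 123/123 = 1 → S = 100.0%
(the 1/255 factors cancel in S and H, so raw channel differences can be used)
Max is G' → H = 60 × ((B-R)/Δ + 2) = 60 × ((7-0)/123 + 2)
  7/123 + 2 = 0.0569… + 2 = 2.0569…
  H = 60 × 2.0569… = 123.414…° → H = 123.4°
= HSL(123.4°, 100.0%, 24.1%)


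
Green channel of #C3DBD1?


Color: #C3DBD1
R = C3 = 195
G = DB = 219
B = D1 = 209
Green = 219


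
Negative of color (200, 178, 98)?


Invert: (255-R, 255-G, 255-B)
R: 255-200 = 55
G: 255-178 = 77
B: 255-98 = 157
= RGB(55, 77, 157)


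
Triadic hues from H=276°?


Triadic: equally spaced at 120° intervals
H1 = 276°
H2 = (276 + 120) mod 360 = 36°
H3 = (276 + 240) mod 360 = 156°
Triadic = 276°, 36°, 156°


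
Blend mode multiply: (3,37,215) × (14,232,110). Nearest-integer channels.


Multiply: C = A×B/255, rounded to nearest integer
R: 3×14/255 = 42/255 ≈ 0.165 → 0
G: 37×232/255 = 8584/255 ≈ 33.663 → 34
B: 215×110/255 = 23650/255 ≈ 92.745 → 93
= RGB(0, 34, 93)


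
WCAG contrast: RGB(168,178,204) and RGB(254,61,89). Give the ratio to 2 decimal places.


Linearize each sRGB channel c=v/255: c/12.92 if c ≤ 0.04045 else ((c+0.055)/1.055)^2.4
L = 0.2126×R_lin + 0.7152×G_lin + 0.0722×B_lin
Color 1 (168,178,204):
  R=168: 168/255≈0.6588 > 0.04045 → ((0.6588+0.055)/1.055)^2.4 ≈ 0.39157
  G=178: 178/255≈0.6980 > 0.04045 → ((0.6980+0.055)/1.055)^2.4 ≈ 0.44520
  B=204: 204/255≈0.8000 > 0.04045 → ((0.8000+0.055)/1.055)^2.4 ≈ 0.60383
  L1 = 0.2126×0.39157 + 0.7152×0.44520 + 0.0722×0.60383 ≈ 0.44525
Color 2 (254,61,89):
  R=254: 254/255≈0.9961 > 0.04045 → ((0.9961+0.055)/1.055)^2.4 ≈ 0.99110
  G=61: 61/255≈0.2392 > 0.04045 → ((0.2392+0.055)/1.055)^2.4 ≈ 0.04667
  B=89: 89/255≈0.3490 > 0.04045 → ((0.3490+0.055)/1.055)^2.4 ≈ 0.09990
  L2 = 0.2126×0.99110 + 0.7152×0.04667 + 0.0722×0.09990 ≈ 0.25130
Lighter = 0.44525, Darker = 0.25130
Ratio = (L_lighter + 0.05) / (L_darker + 0.05)
Ratio = (0.44525 + 0.05) / (0.25130 + 0.05) = 0.49525 / 0.30130 ≈ 1.6437
Ratio ≈ 1.64:1


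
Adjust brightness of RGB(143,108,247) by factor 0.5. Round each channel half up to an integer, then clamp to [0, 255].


Multiply each channel by 0.5, round half up, clamp to [0, 255]
R: 143×0.5 = 71.5 → round → 72
G: 108×0.5 = 54
B: 247×0.5 = 123.5 → round → 124
= RGB(72, 54, 124)


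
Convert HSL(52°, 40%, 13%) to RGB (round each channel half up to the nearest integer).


H=52°, S=0.40, L=0.13
C = (1-|2L-1|)×S = (1-|-0.74|)×0.40 = 0.104
H' = H/60 = 52/60 ≈ 0.8667; X = C×(1-|H' mod 2 - 1|) ≈ 0.0901
m = L - C/2 = 0.13 - 0.052 = 0.078
Sector ⌊H'⌋ = 0 → (R',G',B') = (0.104, ≈0.0901, 0.0)
RGB = ((R'+m)×255, (G'+m)×255, (B'+m)×255) = (46.41, 42.874, 19.89)
Round half up → RGB(46, 43, 20)


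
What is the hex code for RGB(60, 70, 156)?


R = 60 → 3C (hex)
G = 70 → 46 (hex)
B = 156 → 9C (hex)
Hex = #3C469C


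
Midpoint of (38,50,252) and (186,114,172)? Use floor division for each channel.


Midpoint: each channel = ⌊(C₁+C₂)/2⌋
R: ⌊(38+186)/2⌋ = 112
G: ⌊(50+114)/2⌋ = 82
B: ⌊(252+172)/2⌋ = 212
= RGB(112, 82, 212)


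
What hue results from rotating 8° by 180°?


New hue = (H + rotation) mod 360
New hue = (8 + 180) mod 360
= 188 mod 360
= 188°


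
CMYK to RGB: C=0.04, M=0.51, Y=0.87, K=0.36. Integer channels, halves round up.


R = 255 × (1-C) × (1-K) = 255 × 0.96 × 0.64 = 156.672 → 157
G = 255 × (1-M) × (1-K) = 255 × 0.49 × 0.64 = 79.968 → 80
B = 255 × (1-Y) × (1-K) = 255 × 0.13 × 0.64 = 21.216 → 21
= RGB(157, 80, 21)


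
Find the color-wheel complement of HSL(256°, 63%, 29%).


Complement = opposite side of color wheel = hue + 180°
H' = (256 + 180) mod 360 = 76°
S and L unchanged.
= HSL(76°, 63%, 29%)


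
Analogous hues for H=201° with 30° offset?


Base hue: 201°
Left analog: (201 - 30) mod 360 = 171°
Right analog: (201 + 30) mod 360 = 231°
Analogous hues = 171° and 231°


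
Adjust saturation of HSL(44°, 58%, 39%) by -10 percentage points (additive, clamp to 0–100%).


Original S = 58%
Adjustment = -10 percentage points
New S = 58 + (-10) = 48
Clamp to [0, 100] → 48
= HSL(44°, 48%, 39%)


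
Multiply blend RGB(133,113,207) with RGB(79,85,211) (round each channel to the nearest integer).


Multiply: C = A×B/255, rounded to nearest integer
R: 133×79/255 = 10507/255 ≈ 41.204 → 41
G: 113×85/255 = 9605/255 ≈ 37.667 → 38
B: 207×211/255 = 43677/255 ≈ 171.282 → 171
= RGB(41, 38, 171)


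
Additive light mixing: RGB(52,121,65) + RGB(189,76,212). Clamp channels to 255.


Additive: each channel = min(255, C₁+C₂)
R: 52+189 = 241 → 241
G: 121+76 = 197 → 197
B: 65+212 = 277 → 255
= RGB(241, 197, 255)


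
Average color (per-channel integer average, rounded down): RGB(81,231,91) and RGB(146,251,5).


Midpoint: each channel = ⌊(C₁+C₂)/2⌋
R: ⌊(81+146)/2⌋ = 113
G: ⌊(231+251)/2⌋ = 241
B: ⌊(91+5)/2⌋ = 48
= RGB(113, 241, 48)


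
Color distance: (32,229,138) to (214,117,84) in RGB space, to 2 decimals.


d = √[(R₁-R₂)² + (G₁-G₂)² + (B₁-B₂)²]
d = √[(32-214)² + (229-117)² + (138-84)²]
d = √[33124 + 12544 + 2916]
d = √48584
d ≈ 220.42
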